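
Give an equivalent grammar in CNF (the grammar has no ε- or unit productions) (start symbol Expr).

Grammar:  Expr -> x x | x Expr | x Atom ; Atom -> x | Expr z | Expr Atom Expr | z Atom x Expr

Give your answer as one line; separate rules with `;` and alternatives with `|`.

Introduce a nonterminal for each terminal appearing in a rule of length ≥ 2: X1 → x, X2 → z.
Binarize each right-hand side of length ≥ 3 by chaining fresh nonterminals (Y1, Y2, …): affected rules were Atom → Expr Atom Expr; Atom → X2 Atom X1 Expr.

Expr -> X1 X1 | X1 Expr | X1 Atom; Atom -> x | Expr X2 | Expr Y1 | X2 Y2; X1 -> x; X2 -> z; Y1 -> Atom Expr; Y2 -> Atom Y3; Y3 -> X1 Expr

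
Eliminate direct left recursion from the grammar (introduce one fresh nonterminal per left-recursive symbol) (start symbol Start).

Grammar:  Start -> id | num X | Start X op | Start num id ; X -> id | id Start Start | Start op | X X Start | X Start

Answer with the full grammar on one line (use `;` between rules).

Start -> id Start1 | num X Start1; X -> id X1 | id Start Start X1 | Start op X1; Start1 -> X op Start1 | num id Start1 | eps; X1 -> X Start X1 | Start X1 | eps

Directly left-recursive nonterminals: Start, X.
For Start: α = {X op, num id}, β = {id, num X}. Rewrite as Start → β Start1 and Start1 → α Start1 | ε.
For X: α = {X Start, Start}, β = {id, id Start Start, Start op}. Rewrite as X → β X1 and X1 → α X1 | ε.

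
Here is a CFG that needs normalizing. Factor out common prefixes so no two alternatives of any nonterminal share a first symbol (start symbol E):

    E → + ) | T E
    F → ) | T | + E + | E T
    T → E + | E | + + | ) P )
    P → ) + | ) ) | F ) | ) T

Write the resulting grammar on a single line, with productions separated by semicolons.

T has alternatives sharing prefix 'E': factor to T → E T' with T' → + | ε.
P has alternatives sharing prefix ')': factor to P → ) P' with P' → + | ) | T.

E → + ) | T E; F → ) | T | + E + | E T; T → + + | ) P ) | E T'; P → F ) | ) P'; T' → + | ε; P' → + | ) | T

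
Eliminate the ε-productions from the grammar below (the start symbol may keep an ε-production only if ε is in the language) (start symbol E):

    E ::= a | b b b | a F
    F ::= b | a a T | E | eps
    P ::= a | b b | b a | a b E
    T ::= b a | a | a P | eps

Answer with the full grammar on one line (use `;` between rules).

E ::= a | b b b | a F; F ::= b | a a T | a a | E; P ::= a | b b | b a | a b E; T ::= b a | a | a P

Nullable set = {F, T}.
ε ∉ L(G), so no ε-production is kept.
Add the nullable-subset variants: F → a a T gives a a T | a a.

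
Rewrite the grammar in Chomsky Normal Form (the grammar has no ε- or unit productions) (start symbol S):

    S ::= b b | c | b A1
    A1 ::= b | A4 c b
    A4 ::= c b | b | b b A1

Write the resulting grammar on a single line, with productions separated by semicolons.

Introduce a nonterminal for each terminal appearing in a rule of length ≥ 2: X1 → b, X2 → c.
Binarize each right-hand side of length ≥ 3 by chaining fresh nonterminals (Y1, Y2, …): affected rules were A1 → A4 X2 X1; A4 → X1 X1 A1.

S ::= X1 X1 | c | X1 A1; A1 ::= b | A4 Y1; A4 ::= X2 X1 | b | X1 Y2; X1 ::= b; X2 ::= c; Y1 ::= X2 X1; Y2 ::= X1 A1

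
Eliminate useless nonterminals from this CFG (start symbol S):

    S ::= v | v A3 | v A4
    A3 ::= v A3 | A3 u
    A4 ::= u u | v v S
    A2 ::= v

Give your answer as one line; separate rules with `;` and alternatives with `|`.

S ::= v | v A4; A4 ::= u u | v v S

Generating nonterminals: {A2, A4, S}.
Reachable from S after that: {A4, S}.
Removed useless symbols: {A2, A3} and every production mentioning them.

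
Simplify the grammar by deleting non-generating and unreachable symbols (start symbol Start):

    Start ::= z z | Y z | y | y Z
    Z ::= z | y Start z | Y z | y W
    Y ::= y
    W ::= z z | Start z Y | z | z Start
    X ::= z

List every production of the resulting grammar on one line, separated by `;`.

Start ::= z z | Y z | y | y Z; Z ::= z | y Start z | Y z | y W; Y ::= y; W ::= z z | Start z Y | z | z Start

Generating nonterminals: {Start, W, X, Y, Z}.
Reachable from Start after that: {Start, W, Y, Z}.
Removed useless symbols: {X} and every production mentioning them.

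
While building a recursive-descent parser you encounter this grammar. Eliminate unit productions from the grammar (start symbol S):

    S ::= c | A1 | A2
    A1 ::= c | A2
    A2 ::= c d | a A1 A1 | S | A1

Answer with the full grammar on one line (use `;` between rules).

Unit pairs: A1 ⇒* {A2, S}; A2 ⇒* {A1, S}; S ⇒* {A1, A2}.
For every A with A ⇒* B via unit rules, add B's non-unit alternatives to A; then delete every rule of the form X → Y.

S ::= c d | a A1 A1 | c; A1 ::= c d | a A1 A1 | c; A2 ::= c d | a A1 A1 | c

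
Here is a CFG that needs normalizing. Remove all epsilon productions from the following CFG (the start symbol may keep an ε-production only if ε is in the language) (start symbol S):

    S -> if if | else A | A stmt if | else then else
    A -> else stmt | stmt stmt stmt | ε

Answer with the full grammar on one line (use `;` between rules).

S -> if if | else A | else | A stmt if | stmt if | else then else; A -> else stmt | stmt stmt stmt

The nullable symbols are {A}.
ε ∉ L(G), so no ε-production is kept.
For each production, add variants omitting each subset of nullable occurrences: S → else A gives else A | else. S → A stmt if gives A stmt if | stmt if.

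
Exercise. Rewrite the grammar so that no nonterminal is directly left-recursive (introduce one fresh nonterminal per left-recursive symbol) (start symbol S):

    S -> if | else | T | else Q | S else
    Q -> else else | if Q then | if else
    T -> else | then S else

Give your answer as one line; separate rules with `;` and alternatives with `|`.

Left recursion appears on S.
For S: α = {else}, β = {if, else, T, else Q}. Rewrite as S → β S' and S' → α S' | ε.

S -> if S' | else S' | T S' | else Q S'; Q -> else else | if Q then | if else; T -> else | then S else; S' -> else S' | ε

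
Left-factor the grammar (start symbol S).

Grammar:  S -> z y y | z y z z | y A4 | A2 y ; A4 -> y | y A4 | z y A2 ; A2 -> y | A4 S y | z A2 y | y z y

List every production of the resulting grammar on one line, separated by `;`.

S has alternatives sharing prefix 'z y': factor to S → z y S' with S' → y | z z.
A4 has alternatives sharing prefix 'y': factor to A4 → y A4' with A4' → ε | A4.
A2 has alternatives sharing prefix 'y': factor to A2 → y A2' with A2' → ε | z y.

S -> y A4 | A2 y | z y S'; A4 -> z y A2 | y A4'; A2 -> A4 S y | z A2 y | y A2'; S' -> y | z z; A4' -> ε | A4; A2' -> ε | z y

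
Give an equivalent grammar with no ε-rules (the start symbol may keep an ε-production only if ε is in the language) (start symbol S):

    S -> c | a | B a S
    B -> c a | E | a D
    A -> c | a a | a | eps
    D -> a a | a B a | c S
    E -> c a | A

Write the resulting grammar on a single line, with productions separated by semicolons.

S -> c | a | B a S | a S; B -> c a | E | a D; A -> c | a a | a; D -> a a | a B a | c S; E -> c a | A

Nullable set = {A, B, E}.
ε ∉ L(G), so no ε-production is kept.
Expand every rule over subsets of its nullable positions: S → B a S gives B a S | a S.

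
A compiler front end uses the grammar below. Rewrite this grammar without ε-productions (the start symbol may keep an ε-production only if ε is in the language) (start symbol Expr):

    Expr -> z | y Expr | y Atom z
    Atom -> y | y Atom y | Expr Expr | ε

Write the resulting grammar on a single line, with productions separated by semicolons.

Expr -> z | y Expr | y Atom z | y z; Atom -> y | y Atom y | y y | Expr Expr

Nullable set = {Atom}.
ε ∉ L(G), so no ε-production is kept.
Expand every rule over subsets of its nullable positions: Expr → y Atom z gives y Atom z | y z. Atom → y Atom y gives y Atom y | y y.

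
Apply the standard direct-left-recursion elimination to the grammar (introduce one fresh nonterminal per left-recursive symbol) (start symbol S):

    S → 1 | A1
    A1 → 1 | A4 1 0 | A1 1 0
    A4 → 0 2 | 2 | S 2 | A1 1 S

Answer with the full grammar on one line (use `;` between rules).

Left recursion appears on A1.
For A1: α = {1 0}, β = {1, A4 1 0}. Rewrite as A1 → β A1' and A1' → α A1' | ε.

S → 1 | A1; A1 → 1 A1' | A4 1 0 A1'; A4 → 0 2 | 2 | S 2 | A1 1 S; A1' → 1 0 A1' | ε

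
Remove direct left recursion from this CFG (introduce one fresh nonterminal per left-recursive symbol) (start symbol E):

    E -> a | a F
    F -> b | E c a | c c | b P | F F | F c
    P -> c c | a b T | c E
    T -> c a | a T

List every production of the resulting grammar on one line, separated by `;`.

F is directly left-recursive.
For F: α = {F, c}, β = {b, E c a, c c, b P}. Rewrite as F → β F' and F' → α F' | ε.

E -> a | a F; F -> b F' | E c a F' | c c F' | b P F'; P -> c c | a b T | c E; T -> c a | a T; F' -> F F' | c F' | eps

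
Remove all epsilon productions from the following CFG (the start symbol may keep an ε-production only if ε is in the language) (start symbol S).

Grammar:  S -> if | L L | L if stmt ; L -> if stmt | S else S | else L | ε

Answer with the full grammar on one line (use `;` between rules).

S -> if | L L | L | L if stmt | if stmt | ε; L -> if stmt | S else S | S else | else S | else | else L

Nullable set = {L, S}.
ε ∈ L(G) since S is nullable, so keep S → ε.
For each production, add variants omitting each subset of nullable occurrences: S → L L gives L L | L. S → L if stmt gives L if stmt | if stmt. L → S else S gives S else S | S else | else S | else.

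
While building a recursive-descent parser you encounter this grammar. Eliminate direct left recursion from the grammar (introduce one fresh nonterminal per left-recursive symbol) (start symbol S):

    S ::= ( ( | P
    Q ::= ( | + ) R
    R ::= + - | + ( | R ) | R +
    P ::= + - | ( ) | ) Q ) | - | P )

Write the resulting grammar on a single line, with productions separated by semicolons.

Directly left-recursive nonterminals: R, P.
For R: α = {), +}, β = {+ -, + (}. Rewrite as R → β R' and R' → α R' | ε.
For P: α = {)}, β = {+ -, ( ), ) Q ), -}. Rewrite as P → β P' and P' → α P' | ε.

S ::= ( ( | P; Q ::= ( | + ) R; R ::= + - R' | + ( R'; P ::= + - P' | ( ) P' | ) Q ) P' | - P'; R' ::= ) R' | + R' | eps; P' ::= ) P' | eps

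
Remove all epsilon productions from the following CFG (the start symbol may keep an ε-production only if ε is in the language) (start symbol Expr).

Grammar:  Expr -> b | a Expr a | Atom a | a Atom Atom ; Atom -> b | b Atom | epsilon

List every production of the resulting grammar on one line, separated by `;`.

Expr -> b | a Expr a | Atom a | a | a Atom Atom | a Atom; Atom -> b | b Atom

Nullable nonterminals: {Atom}.
ε ∉ L(G), so no ε-production is kept.
Expand every rule over subsets of its nullable positions: Expr → Atom a gives Atom a | a. Expr → a Atom Atom gives a Atom Atom | a Atom.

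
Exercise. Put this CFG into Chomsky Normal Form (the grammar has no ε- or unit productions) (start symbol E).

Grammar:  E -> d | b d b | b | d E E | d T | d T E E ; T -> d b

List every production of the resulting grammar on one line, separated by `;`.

Introduce a nonterminal for each terminal appearing in a rule of length ≥ 2: X1 → b, X2 → d.
Binarize each right-hand side of length ≥ 3 by chaining fresh nonterminals (Y1, Y2, …): affected rules were E → X1 X2 X1; E → X2 E E; E → X2 T E E.

E -> d | X1 Y1 | b | X2 Y2 | X2 T | X2 Y3; T -> X2 X1; X1 -> b; X2 -> d; Y1 -> X2 X1; Y2 -> E E; Y3 -> T Y4; Y4 -> E E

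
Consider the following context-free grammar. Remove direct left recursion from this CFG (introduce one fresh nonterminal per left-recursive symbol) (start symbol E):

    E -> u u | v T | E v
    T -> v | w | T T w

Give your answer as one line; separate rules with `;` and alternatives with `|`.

E -> u u E' | v T E'; T -> v T' | w T'; E' -> v E' | eps; T' -> T w T' | eps

Left recursion appears on E, T.
For E: α = {v}, β = {u u, v T}. Rewrite as E → β E' and E' → α E' | ε.
For T: α = {T w}, β = {v, w}. Rewrite as T → β T' and T' → α T' | ε.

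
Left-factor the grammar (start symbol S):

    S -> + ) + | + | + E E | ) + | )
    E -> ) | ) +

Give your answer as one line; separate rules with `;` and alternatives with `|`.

S -> + S' | ) S''; E -> ) E'; S' -> ) + | ε | E E; S'' -> + | ε; E' -> ε | +

S has alternatives sharing prefix '+': factor to S → + S' with S' → ) + | ε | E E.
S has alternatives sharing prefix ')': factor to S → ) S'' with S'' → + | ε.
E has alternatives sharing prefix ')': factor to E → ) E' with E' → ε | +.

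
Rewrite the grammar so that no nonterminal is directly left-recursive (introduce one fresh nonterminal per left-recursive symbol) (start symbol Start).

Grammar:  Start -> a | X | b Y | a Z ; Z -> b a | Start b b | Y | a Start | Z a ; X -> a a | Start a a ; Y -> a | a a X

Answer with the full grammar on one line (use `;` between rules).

Start -> a | X | b Y | a Z; Z -> b a Z1 | Start b b Z1 | Y Z1 | a Start Z1; X -> a a | Start a a; Y -> a | a a X; Z1 -> a Z1 | ε

Directly left-recursive nonterminal: Z.
For Z: α = {a}, β = {b a, Start b b, Y, a Start}. Rewrite as Z → β Z1 and Z1 → α Z1 | ε.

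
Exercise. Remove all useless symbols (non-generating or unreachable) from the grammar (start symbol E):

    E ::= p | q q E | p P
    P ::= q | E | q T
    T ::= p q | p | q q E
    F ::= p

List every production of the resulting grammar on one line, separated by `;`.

Generating nonterminals: {E, F, P, T}.
Reachable from E after that: {E, P, T}.
Removed useless symbols: {F} and every production mentioning them.

E ::= p | q q E | p P; P ::= q | E | q T; T ::= p q | p | q q E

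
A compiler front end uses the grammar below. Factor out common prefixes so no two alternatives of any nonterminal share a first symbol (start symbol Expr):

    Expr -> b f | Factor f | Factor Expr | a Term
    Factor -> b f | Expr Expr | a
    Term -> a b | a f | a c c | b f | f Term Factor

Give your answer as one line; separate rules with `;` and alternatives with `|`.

Expr -> b f | a Term | Factor Expr1; Factor -> b f | Expr Expr | a; Term -> b f | f Term Factor | a Term1; Expr1 -> f | Expr; Term1 -> b | f | c c

Expr has alternatives sharing prefix 'Factor': factor to Expr → Factor Expr1 with Expr1 → f | Expr.
Term has alternatives sharing prefix 'a': factor to Term → a Term1 with Term1 → b | f | c c.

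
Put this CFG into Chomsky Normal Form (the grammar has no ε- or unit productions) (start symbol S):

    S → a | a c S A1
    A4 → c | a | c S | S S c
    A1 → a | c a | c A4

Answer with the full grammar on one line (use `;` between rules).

Introduce a nonterminal for each terminal appearing in a rule of length ≥ 2: X1 → a, X2 → c.
Binarize each right-hand side of length ≥ 3 by chaining fresh nonterminals (Y1, Y2, …): affected rules were S → X1 X2 S A1; A4 → S S X2.

S → a | X1 Y1; A4 → c | a | X2 S | S Y3; A1 → a | X2 X1 | X2 A4; X1 → a; X2 → c; Y1 → X2 Y2; Y2 → S A1; Y3 → S X2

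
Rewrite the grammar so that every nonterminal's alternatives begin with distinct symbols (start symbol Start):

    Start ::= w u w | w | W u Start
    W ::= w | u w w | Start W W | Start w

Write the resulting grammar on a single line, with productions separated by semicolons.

Start has alternatives sharing prefix 'w': factor to Start → w Start1 with Start1 → u w | ε.
W has alternatives sharing prefix 'Start': factor to W → Start W1 with W1 → W W | w.

Start ::= W u Start | w Start1; W ::= w | u w w | Start W1; Start1 ::= u w | ε; W1 ::= W W | w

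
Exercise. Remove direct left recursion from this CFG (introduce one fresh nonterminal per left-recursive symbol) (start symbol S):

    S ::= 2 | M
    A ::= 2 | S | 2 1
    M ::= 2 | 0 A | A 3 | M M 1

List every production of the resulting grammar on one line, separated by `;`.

S ::= 2 | M; A ::= 2 | S | 2 1; M ::= 2 M' | 0 A M' | A 3 M'; M' ::= M 1 M' | ε

Left recursion appears on M.
For M: α = {M 1}, β = {2, 0 A, A 3}. Rewrite as M → β M' and M' → α M' | ε.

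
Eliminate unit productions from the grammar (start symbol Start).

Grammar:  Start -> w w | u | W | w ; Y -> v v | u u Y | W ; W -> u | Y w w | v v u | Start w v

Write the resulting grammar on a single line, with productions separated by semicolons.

Unit pairs: Start ⇒* {W}; Y ⇒* {W}.
For every A with A ⇒* B via unit rules, add B's non-unit alternatives to A; then delete every rule of the form X → Y.

Start -> w w | u | w | Y w w | v v u | Start w v; Y -> u | Y w w | v v u | Start w v | v v | u u Y; W -> u | Y w w | v v u | Start w v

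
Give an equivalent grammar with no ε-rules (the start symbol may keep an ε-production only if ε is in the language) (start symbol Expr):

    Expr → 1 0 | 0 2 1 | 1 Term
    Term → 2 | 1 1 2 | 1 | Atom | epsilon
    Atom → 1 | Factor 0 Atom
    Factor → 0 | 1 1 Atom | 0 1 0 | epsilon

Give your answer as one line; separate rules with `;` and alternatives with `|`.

Expr → 1 0 | 0 2 1 | 1 Term | 1; Term → 2 | 1 1 2 | 1 | Atom; Atom → 1 | Factor 0 Atom | 0 Atom; Factor → 0 | 1 1 Atom | 0 1 0

The nullable symbols are {Factor, Term}.
ε ∉ L(G), so no ε-production is kept.
For each production, add variants omitting each subset of nullable occurrences: Expr → 1 Term gives 1 Term | 1. Atom → Factor 0 Atom gives Factor 0 Atom | 0 Atom.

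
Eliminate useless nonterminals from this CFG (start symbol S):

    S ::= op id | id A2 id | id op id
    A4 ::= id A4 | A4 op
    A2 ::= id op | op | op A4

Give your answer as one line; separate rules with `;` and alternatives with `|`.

Generating nonterminals: {A2, S}.
Reachable from S after that: {A2, S}.
Removed useless symbols: {A4} and every production mentioning them.

S ::= op id | id A2 id | id op id; A2 ::= id op | op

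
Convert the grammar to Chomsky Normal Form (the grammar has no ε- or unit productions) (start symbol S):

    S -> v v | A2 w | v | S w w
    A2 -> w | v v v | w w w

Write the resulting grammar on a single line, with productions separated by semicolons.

S -> X1 X1 | A2 X2 | v | S Y1; A2 -> w | X1 Y2 | X2 Y3; X1 -> v; X2 -> w; Y1 -> X2 X2; Y2 -> X1 X1; Y3 -> X2 X2

Introduce a nonterminal for each terminal appearing in a rule of length ≥ 2: X1 → v, X2 → w.
Binarize each right-hand side of length ≥ 3 by chaining fresh nonterminals (Y1, Y2, …): affected rules were S → S X2 X2; A2 → X1 X1 X1; A2 → X2 X2 X2.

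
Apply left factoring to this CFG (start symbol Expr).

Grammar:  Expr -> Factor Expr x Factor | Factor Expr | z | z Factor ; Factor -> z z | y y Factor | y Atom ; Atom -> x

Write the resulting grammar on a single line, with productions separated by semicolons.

Expr -> Factor Expr Expr1 | z Expr2; Factor -> z z | y Factor1; Atom -> x; Expr1 -> x Factor | eps; Expr2 -> eps | Factor; Factor1 -> y Factor | Atom

Expr has alternatives sharing prefix 'Factor Expr': factor to Expr → Factor Expr Expr1 with Expr1 → x Factor | ε.
Expr has alternatives sharing prefix 'z': factor to Expr → z Expr2 with Expr2 → ε | Factor.
Factor has alternatives sharing prefix 'y': factor to Factor → y Factor1 with Factor1 → y Factor | Atom.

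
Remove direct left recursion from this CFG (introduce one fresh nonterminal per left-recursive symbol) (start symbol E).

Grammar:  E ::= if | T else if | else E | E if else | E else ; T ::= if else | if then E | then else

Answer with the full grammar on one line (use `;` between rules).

E ::= if E' | T else if E' | else E E'; T ::= if else | if then E | then else; E' ::= if else E' | else E' | ε

Left recursion appears on E.
For E: α = {if else, else}, β = {if, T else if, else E}. Rewrite as E → β E' and E' → α E' | ε.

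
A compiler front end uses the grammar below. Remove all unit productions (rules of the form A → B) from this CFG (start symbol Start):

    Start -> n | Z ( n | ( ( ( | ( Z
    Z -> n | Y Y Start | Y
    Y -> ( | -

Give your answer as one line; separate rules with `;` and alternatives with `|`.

Start -> n | Z ( n | ( ( ( | ( Z; Z -> n | Y Y Start | ( | -; Y -> ( | -

Unit pairs: Z ⇒* {Y}.
For each unit pair (A, B), copy every non-unit production of B to A, then drop all unit productions.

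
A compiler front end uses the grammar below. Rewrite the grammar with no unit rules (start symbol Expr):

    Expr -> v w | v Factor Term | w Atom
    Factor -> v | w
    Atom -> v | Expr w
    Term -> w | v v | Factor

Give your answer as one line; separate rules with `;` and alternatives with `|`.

Unit pairs: Term ⇒* {Factor}.
For every A with A ⇒* B via unit rules, add B's non-unit alternatives to A; then delete every rule of the form X → Y.

Expr -> v w | v Factor Term | w Atom; Factor -> v | w; Atom -> v | Expr w; Term -> w | v v | v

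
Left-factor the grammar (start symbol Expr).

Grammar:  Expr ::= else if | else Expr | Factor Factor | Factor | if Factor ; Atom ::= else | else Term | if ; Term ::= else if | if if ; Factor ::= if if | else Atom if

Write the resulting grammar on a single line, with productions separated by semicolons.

Expr has alternatives sharing prefix 'else': factor to Expr → else Expr1 with Expr1 → if | Expr.
Expr has alternatives sharing prefix 'Factor': factor to Expr → Factor Expr2 with Expr2 → Factor | ε.
Atom has alternatives sharing prefix 'else': factor to Atom → else Atom1 with Atom1 → ε | Term.

Expr ::= if Factor | else Expr1 | Factor Expr2; Atom ::= if | else Atom1; Term ::= else if | if if; Factor ::= if if | else Atom if; Expr1 ::= if | Expr; Expr2 ::= Factor | ε; Atom1 ::= ε | Term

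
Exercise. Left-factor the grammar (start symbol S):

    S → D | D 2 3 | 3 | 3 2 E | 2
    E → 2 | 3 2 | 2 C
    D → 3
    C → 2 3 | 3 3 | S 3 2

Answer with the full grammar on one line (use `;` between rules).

S → 2 | D S' | 3 S''; E → 3 2 | 2 E'; D → 3; C → 2 3 | 3 3 | S 3 2; S' → ε | 2 3; S'' → ε | 2 E; E' → ε | C

S has alternatives sharing prefix 'D': factor to S → D S' with S' → ε | 2 3.
S has alternatives sharing prefix '3': factor to S → 3 S'' with S'' → ε | 2 E.
E has alternatives sharing prefix '2': factor to E → 2 E' with E' → ε | C.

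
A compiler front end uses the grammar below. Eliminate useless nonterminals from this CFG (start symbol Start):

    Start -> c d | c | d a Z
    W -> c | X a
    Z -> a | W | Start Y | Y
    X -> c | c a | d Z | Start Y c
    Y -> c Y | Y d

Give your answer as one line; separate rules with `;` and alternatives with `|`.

Generating nonterminals: {Start, W, X, Z}.
Reachable from Start after that: {Start, W, X, Z}.
Removed useless symbols: {Y} and every production mentioning them.

Start -> c d | c | d a Z; W -> c | X a; Z -> a | W; X -> c | c a | d Z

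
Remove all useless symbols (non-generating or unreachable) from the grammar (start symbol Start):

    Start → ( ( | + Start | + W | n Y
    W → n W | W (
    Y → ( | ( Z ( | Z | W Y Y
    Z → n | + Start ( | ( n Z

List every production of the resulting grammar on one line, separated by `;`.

Start → ( ( | + Start | n Y; Y → ( | ( Z ( | Z; Z → n | + Start ( | ( n Z

Generating nonterminals: {Start, Y, Z}.
Reachable from Start after that: {Start, Y, Z}.
Removed useless symbols: {W} and every production mentioning them.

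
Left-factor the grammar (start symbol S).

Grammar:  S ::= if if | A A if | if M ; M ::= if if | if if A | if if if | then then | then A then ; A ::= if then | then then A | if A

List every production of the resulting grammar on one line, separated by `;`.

S has alternatives sharing prefix 'if': factor to S → if S' with S' → if | M.
M has alternatives sharing prefix 'if if': factor to M → if if M' with M' → ε | A | if.
M has alternatives sharing prefix 'then': factor to M → then M'' with M'' → then | A then.
A has alternatives sharing prefix 'if': factor to A → if A' with A' → then | A.

S ::= A A if | if S'; M ::= if if M' | then M''; A ::= then then A | if A'; S' ::= if | M; M' ::= ε | A | if; M'' ::= then | A then; A' ::= then | A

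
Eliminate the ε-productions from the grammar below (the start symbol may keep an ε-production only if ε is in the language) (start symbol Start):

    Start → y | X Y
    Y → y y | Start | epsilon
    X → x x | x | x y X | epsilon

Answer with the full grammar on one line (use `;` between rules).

Start → y | X Y | X | Y | epsilon; Y → y y | Start; X → x x | x | x y X | x y

Nullable set = {Start, X, Y}.
ε ∈ L(G) since Start is nullable, so keep Start → ε.
For each production, add variants omitting each subset of nullable occurrences: Start → X Y gives X Y | X | Y. X → x y X gives x y X | x y.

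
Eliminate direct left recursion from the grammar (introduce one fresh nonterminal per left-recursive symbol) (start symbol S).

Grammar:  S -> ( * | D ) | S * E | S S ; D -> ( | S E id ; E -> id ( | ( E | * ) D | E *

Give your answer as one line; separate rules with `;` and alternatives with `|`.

S -> ( * S' | D ) S'; D -> ( | S E id; E -> id ( E' | ( E E' | * ) D E'; S' -> * E S' | S S' | epsilon; E' -> * E' | epsilon

S, E are directly left-recursive.
For S: α = {* E, S}, β = {( *, D )}. Rewrite as S → β S' and S' → α S' | ε.
For E: α = {*}, β = {id (, ( E, * ) D}. Rewrite as E → β E' and E' → α E' | ε.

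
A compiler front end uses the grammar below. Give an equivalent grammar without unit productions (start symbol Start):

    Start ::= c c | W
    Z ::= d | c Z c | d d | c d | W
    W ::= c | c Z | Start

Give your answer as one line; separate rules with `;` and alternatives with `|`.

Unit pairs: Start ⇒* {W}; W ⇒* {Start}; Z ⇒* {Start, W}.
For each unit pair (A, B), copy every non-unit production of B to A, then drop all unit productions.

Start ::= c c | c | c Z; Z ::= d | c Z c | d d | c d | c c | c | c Z; W ::= c c | c | c Z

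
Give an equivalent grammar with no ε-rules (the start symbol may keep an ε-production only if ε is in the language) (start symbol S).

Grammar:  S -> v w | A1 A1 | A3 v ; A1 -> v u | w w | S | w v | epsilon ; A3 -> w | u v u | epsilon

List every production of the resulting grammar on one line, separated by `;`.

S -> v w | A1 A1 | A1 | A3 v | v | ε; A1 -> v u | w w | S | w v; A3 -> w | u v u

Nullable nonterminals: {A1, A3, S}.
ε ∈ L(G) since S is nullable, so keep S → ε.
Add the nullable-subset variants: S → A1 A1 gives A1 A1 | A1. S → A3 v gives A3 v | v.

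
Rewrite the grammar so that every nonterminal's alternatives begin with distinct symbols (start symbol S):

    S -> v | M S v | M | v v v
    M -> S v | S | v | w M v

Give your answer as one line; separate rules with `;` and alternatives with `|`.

S has alternatives sharing prefix 'v': factor to S → v S' with S' → ε | v v.
S has alternatives sharing prefix 'M': factor to S → M S'' with S'' → S v | ε.
M has alternatives sharing prefix 'S': factor to M → S M' with M' → v | ε.

S -> v S' | M S''; M -> v | w M v | S M'; S' -> ε | v v; S'' -> S v | ε; M' -> v | ε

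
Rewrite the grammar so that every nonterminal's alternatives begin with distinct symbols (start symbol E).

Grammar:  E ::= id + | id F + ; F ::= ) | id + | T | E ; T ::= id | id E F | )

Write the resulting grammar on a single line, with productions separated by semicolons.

E has alternatives sharing prefix 'id': factor to E → id E' with E' → + | F +.
T has alternatives sharing prefix 'id': factor to T → id T' with T' → ε | E F.

E ::= id E'; F ::= ) | id + | T | E; T ::= ) | id T'; E' ::= + | F +; T' ::= epsilon | E F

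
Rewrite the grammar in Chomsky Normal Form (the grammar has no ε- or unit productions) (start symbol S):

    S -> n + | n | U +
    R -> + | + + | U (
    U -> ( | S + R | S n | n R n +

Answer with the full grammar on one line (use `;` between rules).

Introduce a nonterminal for each terminal appearing in a rule of length ≥ 2: X1 → n, X2 → +, X3 → (.
Binarize each right-hand side of length ≥ 3 by chaining fresh nonterminals (Y1, Y2, …): affected rules were U → S X2 R; U → X1 R X1 X2.

S -> X1 X2 | n | U X2; R -> + | X2 X2 | U X3; U -> ( | S Y1 | S X1 | X1 Y2; X1 -> n; X2 -> +; X3 -> (; Y1 -> X2 R; Y2 -> R Y3; Y3 -> X1 X2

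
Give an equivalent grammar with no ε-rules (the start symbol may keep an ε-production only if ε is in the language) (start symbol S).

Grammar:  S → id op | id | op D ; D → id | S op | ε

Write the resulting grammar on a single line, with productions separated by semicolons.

S → id op | id | op D | op; D → id | S op

Nullable nonterminals: {D}.
ε ∉ L(G), so no ε-production is kept.
Expand every rule over subsets of its nullable positions: S → op D gives op D | op.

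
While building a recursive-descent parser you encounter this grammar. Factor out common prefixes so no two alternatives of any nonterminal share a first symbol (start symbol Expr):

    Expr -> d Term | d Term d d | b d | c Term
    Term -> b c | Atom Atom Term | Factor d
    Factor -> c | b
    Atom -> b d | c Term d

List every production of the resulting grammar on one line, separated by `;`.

Expr -> b d | c Term | d Term Expr1; Term -> b c | Atom Atom Term | Factor d; Factor -> c | b; Atom -> b d | c Term d; Expr1 -> ε | d d

Expr has alternatives sharing prefix 'd Term': factor to Expr → d Term Expr1 with Expr1 → ε | d d.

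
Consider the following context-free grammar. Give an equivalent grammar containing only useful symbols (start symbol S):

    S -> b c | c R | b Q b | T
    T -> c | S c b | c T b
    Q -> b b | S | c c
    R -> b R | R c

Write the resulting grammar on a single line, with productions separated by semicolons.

S -> b c | b Q b | T; T -> c | S c b | c T b; Q -> b b | S | c c

Generating nonterminals: {Q, S, T}.
Reachable from S after that: {Q, S, T}.
Removed useless symbols: {R} and every production mentioning them.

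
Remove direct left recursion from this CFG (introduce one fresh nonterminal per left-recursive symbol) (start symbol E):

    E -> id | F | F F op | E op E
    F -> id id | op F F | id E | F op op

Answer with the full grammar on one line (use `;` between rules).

Directly left-recursive nonterminals: E, F.
For E: α = {op E}, β = {id, F, F F op}. Rewrite as E → β E' and E' → α E' | ε.
For F: α = {op op}, β = {id id, op F F, id E}. Rewrite as F → β F' and F' → α F' | ε.

E -> id E' | F E' | F F op E'; F -> id id F' | op F F F' | id E F'; E' -> op E E' | ε; F' -> op op F' | ε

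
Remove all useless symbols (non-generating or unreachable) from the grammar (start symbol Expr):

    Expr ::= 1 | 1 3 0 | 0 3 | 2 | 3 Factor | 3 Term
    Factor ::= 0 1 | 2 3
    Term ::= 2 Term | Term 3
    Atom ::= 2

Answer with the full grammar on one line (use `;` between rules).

Expr ::= 1 | 1 3 0 | 0 3 | 2 | 3 Factor; Factor ::= 0 1 | 2 3

Generating nonterminals: {Atom, Expr, Factor}.
Reachable from Expr after that: {Expr, Factor}.
Removed useless symbols: {Atom, Term} and every production mentioning them.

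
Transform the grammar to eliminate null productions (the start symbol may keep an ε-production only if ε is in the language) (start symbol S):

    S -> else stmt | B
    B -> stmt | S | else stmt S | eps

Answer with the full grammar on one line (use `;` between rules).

S -> else stmt | B | ε; B -> stmt | S | else stmt S | else stmt

Nullable set = {B, S}.
ε ∈ L(G) since S is nullable, so keep S → ε.
For each production, add variants omitting each subset of nullable occurrences: B → else stmt S gives else stmt S | else stmt.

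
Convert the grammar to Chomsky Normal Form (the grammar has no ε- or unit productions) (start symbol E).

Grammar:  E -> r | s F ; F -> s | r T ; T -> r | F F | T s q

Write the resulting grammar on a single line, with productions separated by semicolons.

E -> r | X1 F; F -> s | X2 T; T -> r | F F | T Y1; X1 -> s; X2 -> r; X3 -> q; Y1 -> X1 X3

Introduce a nonterminal for each terminal appearing in a rule of length ≥ 2: X1 → s, X2 → r, X3 → q.
Binarize each right-hand side of length ≥ 3 by chaining fresh nonterminals (Y1, Y2, …): affected rules were T → T X1 X3.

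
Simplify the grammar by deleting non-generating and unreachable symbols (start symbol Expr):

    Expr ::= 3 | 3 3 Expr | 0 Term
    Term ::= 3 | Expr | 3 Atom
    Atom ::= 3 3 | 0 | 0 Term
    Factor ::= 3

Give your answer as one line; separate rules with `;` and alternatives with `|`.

Expr ::= 3 | 3 3 Expr | 0 Term; Term ::= 3 | Expr | 3 Atom; Atom ::= 3 3 | 0 | 0 Term

Generating nonterminals: {Atom, Expr, Factor, Term}.
Reachable from Expr after that: {Atom, Expr, Term}.
Removed useless symbols: {Factor} and every production mentioning them.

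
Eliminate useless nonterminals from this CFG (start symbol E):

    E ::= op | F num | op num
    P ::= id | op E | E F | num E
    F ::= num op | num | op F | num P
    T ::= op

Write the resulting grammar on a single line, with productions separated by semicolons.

Generating nonterminals: {E, F, P, T}.
Reachable from E after that: {E, F, P}.
Removed useless symbols: {T} and every production mentioning them.

E ::= op | F num | op num; P ::= id | op E | E F | num E; F ::= num op | num | op F | num P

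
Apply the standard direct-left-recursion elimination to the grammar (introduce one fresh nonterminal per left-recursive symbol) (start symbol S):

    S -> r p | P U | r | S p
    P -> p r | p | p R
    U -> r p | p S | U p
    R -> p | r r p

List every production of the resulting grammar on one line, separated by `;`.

Left recursion appears on S, U.
For S: α = {p}, β = {r p, P U, r}. Rewrite as S → β S' and S' → α S' | ε.
For U: α = {p}, β = {r p, p S}. Rewrite as U → β U' and U' → α U' | ε.

S -> r p S' | P U S' | r S'; P -> p r | p | p R; U -> r p U' | p S U'; R -> p | r r p; S' -> p S' | ε; U' -> p U' | ε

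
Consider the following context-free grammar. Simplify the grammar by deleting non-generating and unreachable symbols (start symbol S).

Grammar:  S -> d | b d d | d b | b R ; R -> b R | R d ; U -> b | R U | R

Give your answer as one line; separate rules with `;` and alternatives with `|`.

S -> d | b d d | d b

Generating nonterminals: {S, U}.
Reachable from S after that: {S}.
Removed useless symbols: {R, U} and every production mentioning them.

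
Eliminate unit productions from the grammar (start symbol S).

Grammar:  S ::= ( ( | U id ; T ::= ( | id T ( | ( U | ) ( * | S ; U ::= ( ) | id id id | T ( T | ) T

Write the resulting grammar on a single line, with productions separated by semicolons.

Unit pairs: T ⇒* {S}.
For each unit pair (A, B), copy every non-unit production of B to A, then drop all unit productions.

S ::= ( ( | U id; T ::= ( ( | U id | ( | id T ( | ( U | ) ( *; U ::= ( ) | id id id | T ( T | ) T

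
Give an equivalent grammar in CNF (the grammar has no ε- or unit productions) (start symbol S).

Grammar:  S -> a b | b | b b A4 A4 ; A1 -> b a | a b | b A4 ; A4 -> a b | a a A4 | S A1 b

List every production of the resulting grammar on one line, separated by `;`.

Introduce a nonterminal for each terminal appearing in a rule of length ≥ 2: X1 → a, X2 → b.
Binarize each right-hand side of length ≥ 3 by chaining fresh nonterminals (Y1, Y2, …): affected rules were S → X2 X2 A4 A4; A4 → X1 X1 A4; A4 → S A1 X2.

S -> X1 X2 | b | X2 Y1; A1 -> X2 X1 | X1 X2 | X2 A4; A4 -> X1 X2 | X1 Y3 | S Y4; X1 -> a; X2 -> b; Y1 -> X2 Y2; Y2 -> A4 A4; Y3 -> X1 A4; Y4 -> A1 X2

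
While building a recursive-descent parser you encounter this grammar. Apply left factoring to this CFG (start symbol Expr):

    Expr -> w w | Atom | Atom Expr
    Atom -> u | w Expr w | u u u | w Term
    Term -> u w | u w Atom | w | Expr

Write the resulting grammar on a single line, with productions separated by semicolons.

Expr -> w w | Atom Expr1; Atom -> u Atom1 | w Atom2; Term -> w | Expr | u w Term1; Expr1 -> ε | Expr; Atom1 -> ε | u u; Atom2 -> Expr w | Term; Term1 -> ε | Atom

Expr has alternatives sharing prefix 'Atom': factor to Expr → Atom Expr1 with Expr1 → ε | Expr.
Atom has alternatives sharing prefix 'u': factor to Atom → u Atom1 with Atom1 → ε | u u.
Atom has alternatives sharing prefix 'w': factor to Atom → w Atom2 with Atom2 → Expr w | Term.
Term has alternatives sharing prefix 'u w': factor to Term → u w Term1 with Term1 → ε | Atom.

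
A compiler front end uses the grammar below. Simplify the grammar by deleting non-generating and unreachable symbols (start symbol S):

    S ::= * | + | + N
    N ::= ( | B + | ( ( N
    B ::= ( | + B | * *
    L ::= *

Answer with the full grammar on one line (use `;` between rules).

Generating nonterminals: {B, L, N, S}.
Reachable from S after that: {B, N, S}.
Removed useless symbols: {L} and every production mentioning them.

S ::= * | + | + N; N ::= ( | B + | ( ( N; B ::= ( | + B | * *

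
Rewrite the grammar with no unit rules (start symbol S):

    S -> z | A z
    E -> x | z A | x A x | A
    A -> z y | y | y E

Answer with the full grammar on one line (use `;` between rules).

S -> z | A z; E -> x | z A | x A x | z y | y | y E; A -> z y | y | y E

Unit pairs: E ⇒* {A}.
For every A with A ⇒* B via unit rules, add B's non-unit alternatives to A; then delete every rule of the form X → Y.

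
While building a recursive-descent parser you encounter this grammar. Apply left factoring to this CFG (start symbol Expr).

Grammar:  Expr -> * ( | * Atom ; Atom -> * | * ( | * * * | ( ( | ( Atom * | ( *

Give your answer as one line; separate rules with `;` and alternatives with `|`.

Expr has alternatives sharing prefix '*': factor to Expr → * Expr1 with Expr1 → ( | Atom.
Atom has alternatives sharing prefix '*': factor to Atom → * Atom1 with Atom1 → ε | ( | * *.
Atom has alternatives sharing prefix '(': factor to Atom → ( Atom2 with Atom2 → ( | Atom * | *.

Expr -> * Expr1; Atom -> * Atom1 | ( Atom2; Expr1 -> ( | Atom; Atom1 -> ε | ( | * *; Atom2 -> ( | Atom * | *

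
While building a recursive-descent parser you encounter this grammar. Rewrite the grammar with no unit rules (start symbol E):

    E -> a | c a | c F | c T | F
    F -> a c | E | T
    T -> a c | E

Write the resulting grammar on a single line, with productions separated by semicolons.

Unit pairs: E ⇒* {F, T}; F ⇒* {E, T}; T ⇒* {E, F}.
For each unit pair (A, B), copy every non-unit production of B to A, then drop all unit productions.

E -> a | c a | c F | c T | a c; F -> a | c a | c F | c T | a c; T -> a | c a | c F | c T | a c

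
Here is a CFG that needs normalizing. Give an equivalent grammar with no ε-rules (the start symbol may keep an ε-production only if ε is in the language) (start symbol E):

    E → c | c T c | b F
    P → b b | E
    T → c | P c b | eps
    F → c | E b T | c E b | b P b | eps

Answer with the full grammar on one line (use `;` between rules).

E → c | c T c | c c | b F | b; P → b b | E; T → c | P c b; F → c | E b T | E b | c E b | b P b

The nullable symbols are {F, T}.
ε ∉ L(G), so no ε-production is kept.
For each production, add variants omitting each subset of nullable occurrences: E → c T c gives c T c | c c. E → b F gives b F | b. F → E b T gives E b T | E b.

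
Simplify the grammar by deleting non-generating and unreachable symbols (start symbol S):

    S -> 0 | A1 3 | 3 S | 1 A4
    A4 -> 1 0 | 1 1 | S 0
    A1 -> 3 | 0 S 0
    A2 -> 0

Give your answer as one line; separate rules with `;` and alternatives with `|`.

S -> 0 | A1 3 | 3 S | 1 A4; A4 -> 1 0 | 1 1 | S 0; A1 -> 3 | 0 S 0

Generating nonterminals: {A1, A2, A4, S}.
Reachable from S after that: {A1, A4, S}.
Removed useless symbols: {A2} and every production mentioning them.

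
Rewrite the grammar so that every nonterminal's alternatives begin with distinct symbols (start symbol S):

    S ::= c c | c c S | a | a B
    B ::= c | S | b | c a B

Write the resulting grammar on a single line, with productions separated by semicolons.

S has alternatives sharing prefix 'c c': factor to S → c c S' with S' → ε | S.
S has alternatives sharing prefix 'a': factor to S → a S'' with S'' → ε | B.
B has alternatives sharing prefix 'c': factor to B → c B' with B' → ε | a B.

S ::= c c S' | a S''; B ::= S | b | c B'; S' ::= ε | S; S'' ::= ε | B; B' ::= ε | a B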